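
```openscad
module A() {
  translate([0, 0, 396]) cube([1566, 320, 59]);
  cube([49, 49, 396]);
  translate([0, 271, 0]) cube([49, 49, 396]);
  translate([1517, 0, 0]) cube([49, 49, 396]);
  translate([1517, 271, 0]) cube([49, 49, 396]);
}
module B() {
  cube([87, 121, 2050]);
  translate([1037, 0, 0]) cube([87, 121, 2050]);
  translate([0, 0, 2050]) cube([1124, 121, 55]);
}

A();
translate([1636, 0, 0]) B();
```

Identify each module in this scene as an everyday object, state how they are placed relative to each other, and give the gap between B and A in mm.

The door frame's nearest face is 70 mm from the bench's +x face.

A is a bench. B is a door frame. The door frame is on the floor beside the bench on its +x side. The gap between the door frame and the bench is 70 mm.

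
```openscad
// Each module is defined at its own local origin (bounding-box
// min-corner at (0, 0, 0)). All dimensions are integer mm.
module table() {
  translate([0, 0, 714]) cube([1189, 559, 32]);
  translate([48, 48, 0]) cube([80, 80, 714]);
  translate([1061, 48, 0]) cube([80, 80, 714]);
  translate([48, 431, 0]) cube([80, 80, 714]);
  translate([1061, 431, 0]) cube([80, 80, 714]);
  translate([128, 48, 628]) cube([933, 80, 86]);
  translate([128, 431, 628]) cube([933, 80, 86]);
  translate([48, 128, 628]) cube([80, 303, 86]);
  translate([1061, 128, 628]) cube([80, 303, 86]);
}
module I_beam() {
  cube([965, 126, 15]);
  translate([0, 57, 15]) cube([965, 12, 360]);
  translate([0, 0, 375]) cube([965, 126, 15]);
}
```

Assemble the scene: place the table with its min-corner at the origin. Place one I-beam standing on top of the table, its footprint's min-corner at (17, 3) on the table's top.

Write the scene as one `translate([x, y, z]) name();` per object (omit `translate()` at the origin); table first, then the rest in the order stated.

table();
translate([17, 3, 746]) I_beam();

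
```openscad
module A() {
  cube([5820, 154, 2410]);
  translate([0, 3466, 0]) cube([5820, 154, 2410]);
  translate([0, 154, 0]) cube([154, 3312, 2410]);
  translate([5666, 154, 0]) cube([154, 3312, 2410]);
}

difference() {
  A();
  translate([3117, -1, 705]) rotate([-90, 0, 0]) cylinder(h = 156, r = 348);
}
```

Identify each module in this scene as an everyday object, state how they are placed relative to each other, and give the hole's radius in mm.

The subtracted cylinder has r = 348 mm.

A is a house frame. The house frame has a circular hole through its front wall. The hole's radius is 348 mm.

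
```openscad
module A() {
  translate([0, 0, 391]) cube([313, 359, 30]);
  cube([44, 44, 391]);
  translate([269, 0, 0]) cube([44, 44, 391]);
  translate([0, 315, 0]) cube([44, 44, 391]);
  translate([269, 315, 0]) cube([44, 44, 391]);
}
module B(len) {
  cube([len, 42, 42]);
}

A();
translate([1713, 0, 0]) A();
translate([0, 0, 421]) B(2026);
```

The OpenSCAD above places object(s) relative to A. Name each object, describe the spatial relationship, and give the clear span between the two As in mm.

A is a stool. B is a beam. A beam spans the tops of two stools. The clear span between the two stools is 1400 mm.

Second stool starts at x = 1713; first ends at x = 313; clear span = 1713 − 313 = 1400 mm.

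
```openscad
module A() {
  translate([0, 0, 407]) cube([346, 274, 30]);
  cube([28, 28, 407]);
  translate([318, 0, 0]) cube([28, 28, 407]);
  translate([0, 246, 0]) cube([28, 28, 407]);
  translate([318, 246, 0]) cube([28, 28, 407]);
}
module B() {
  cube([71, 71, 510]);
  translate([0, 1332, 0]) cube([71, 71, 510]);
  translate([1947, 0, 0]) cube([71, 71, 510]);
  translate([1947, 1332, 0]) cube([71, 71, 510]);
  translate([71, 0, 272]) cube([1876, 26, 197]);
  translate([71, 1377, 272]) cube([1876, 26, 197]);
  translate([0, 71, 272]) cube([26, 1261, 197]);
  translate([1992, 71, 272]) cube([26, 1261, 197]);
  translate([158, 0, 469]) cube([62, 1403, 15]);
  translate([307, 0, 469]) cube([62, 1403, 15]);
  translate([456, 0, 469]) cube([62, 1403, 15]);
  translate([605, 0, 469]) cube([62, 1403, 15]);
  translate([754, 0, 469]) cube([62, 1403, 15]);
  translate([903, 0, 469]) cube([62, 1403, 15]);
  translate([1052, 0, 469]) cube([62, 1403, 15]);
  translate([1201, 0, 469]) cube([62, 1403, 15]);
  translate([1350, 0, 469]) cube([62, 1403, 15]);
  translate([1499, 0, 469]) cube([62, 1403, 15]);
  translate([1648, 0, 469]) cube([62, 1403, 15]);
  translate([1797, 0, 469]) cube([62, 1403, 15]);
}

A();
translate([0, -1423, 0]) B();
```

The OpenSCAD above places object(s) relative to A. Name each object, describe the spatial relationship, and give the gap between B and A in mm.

The bed frame's nearest face is 20 mm from the stool's −y face.

A is a stool. B is a bed frame. The bed frame is on the floor beside the stool on its −y side. The gap between the bed frame and the stool is 20 mm.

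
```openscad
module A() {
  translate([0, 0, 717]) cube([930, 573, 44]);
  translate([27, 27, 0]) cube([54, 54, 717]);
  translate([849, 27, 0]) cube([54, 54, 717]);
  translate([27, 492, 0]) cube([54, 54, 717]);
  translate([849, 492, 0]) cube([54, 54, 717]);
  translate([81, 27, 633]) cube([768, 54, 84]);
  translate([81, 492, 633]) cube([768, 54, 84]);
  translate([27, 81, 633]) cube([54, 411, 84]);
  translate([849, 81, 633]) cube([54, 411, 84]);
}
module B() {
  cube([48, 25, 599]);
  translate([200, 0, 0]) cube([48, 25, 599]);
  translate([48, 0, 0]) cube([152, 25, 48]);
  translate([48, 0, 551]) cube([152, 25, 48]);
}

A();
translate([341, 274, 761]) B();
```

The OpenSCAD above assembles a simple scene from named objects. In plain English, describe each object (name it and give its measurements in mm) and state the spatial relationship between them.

A is a table: top 930 mm (x) × 573 mm (y), 44 mm thick, upper face at z = 761 mm, on four 54×54 mm square legs, each inset 27 mm from the nearest pair of top edges, running from z = 0 to the bottom of the top. Four apron rails, 54 mm thick and 84 mm tall, run between adjacent legs with their top edges flush with the underside of the top and their outer faces flush with the legs' outer faces.

B is a rectangular picture frame lying in the x–z plane (depth along y). The opening is 152 mm wide (x) by 503 mm tall (z), surrounded by a border 48 mm wide on all four sides. The frame is 25 mm deep and is made of two full-height vertical stiles with two horizontal rails fitted between them.

The picture frame is on top of the table, centred.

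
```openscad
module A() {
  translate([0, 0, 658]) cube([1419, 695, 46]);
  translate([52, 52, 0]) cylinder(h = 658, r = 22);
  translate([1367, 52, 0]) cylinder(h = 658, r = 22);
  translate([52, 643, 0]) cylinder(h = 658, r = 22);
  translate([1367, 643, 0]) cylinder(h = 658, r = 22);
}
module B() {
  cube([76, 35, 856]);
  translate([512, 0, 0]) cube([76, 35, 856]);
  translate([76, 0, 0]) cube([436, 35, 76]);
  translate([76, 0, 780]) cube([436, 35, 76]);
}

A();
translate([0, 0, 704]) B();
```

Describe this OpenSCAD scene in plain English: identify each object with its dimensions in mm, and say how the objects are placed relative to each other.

A is a table: top 1419 mm (x) × 695 mm (y), 46 mm thick, upper face at z = 704 mm, on four round legs of 44 mm diameter, each leg's bounding box inset 30 mm from the nearest pair of top edges, running from z = 0 to the bottom of the top.

B is a picture frame with a 436×704 mm rectangular opening (x by z) and a uniform 76 mm border on every side. Frame depth is 35 mm along y. It is built from two vertical stiles running the full outside height and two horizontal rails spanning the gap between the stiles.

The picture frame is on top of the table.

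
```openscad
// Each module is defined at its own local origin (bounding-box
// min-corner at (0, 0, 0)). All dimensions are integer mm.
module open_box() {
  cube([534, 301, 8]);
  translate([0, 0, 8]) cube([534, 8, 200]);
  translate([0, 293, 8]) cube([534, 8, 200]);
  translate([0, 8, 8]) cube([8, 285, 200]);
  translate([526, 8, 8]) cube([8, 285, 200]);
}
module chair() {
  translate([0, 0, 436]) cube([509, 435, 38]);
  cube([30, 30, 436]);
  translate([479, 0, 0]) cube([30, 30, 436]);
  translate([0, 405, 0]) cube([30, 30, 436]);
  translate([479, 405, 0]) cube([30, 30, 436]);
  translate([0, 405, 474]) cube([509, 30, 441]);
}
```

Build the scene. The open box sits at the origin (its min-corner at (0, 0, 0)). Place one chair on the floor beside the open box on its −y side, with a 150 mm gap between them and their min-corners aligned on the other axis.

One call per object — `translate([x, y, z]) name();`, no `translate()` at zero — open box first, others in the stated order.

open_box();
translate([0, -585, 0]) chair();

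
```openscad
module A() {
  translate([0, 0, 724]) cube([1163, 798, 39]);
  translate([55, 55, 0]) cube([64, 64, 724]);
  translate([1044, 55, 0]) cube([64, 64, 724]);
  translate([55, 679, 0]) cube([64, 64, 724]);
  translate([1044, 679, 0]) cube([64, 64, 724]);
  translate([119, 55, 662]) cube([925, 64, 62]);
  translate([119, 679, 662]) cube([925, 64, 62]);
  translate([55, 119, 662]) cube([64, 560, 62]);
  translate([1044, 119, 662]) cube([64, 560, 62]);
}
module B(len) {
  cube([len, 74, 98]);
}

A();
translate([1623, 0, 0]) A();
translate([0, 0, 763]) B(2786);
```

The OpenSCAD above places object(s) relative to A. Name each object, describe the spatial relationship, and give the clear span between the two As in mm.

Second table starts at x = 1623; first ends at x = 1163; clear span = 1623 − 1163 = 460 mm.

A is a table. B is a beam. A beam spans the tops of two tables. The clear span between the two tables is 460 mm.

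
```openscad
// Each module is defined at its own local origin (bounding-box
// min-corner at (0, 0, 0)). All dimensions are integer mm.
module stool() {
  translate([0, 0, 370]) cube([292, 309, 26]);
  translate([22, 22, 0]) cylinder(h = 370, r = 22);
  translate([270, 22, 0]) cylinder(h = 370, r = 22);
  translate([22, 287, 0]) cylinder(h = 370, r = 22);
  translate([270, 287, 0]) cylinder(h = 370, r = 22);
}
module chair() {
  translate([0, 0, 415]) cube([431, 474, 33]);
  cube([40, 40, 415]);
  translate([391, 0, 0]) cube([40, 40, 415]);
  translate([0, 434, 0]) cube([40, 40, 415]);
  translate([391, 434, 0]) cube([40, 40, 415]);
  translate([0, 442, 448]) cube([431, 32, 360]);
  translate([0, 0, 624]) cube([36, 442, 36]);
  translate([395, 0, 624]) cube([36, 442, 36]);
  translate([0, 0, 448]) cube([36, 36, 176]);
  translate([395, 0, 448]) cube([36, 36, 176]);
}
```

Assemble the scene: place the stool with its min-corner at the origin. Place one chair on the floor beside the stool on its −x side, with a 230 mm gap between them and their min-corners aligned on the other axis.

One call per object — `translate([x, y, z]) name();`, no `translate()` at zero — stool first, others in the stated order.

stool();
translate([-661, 0, 0]) chair();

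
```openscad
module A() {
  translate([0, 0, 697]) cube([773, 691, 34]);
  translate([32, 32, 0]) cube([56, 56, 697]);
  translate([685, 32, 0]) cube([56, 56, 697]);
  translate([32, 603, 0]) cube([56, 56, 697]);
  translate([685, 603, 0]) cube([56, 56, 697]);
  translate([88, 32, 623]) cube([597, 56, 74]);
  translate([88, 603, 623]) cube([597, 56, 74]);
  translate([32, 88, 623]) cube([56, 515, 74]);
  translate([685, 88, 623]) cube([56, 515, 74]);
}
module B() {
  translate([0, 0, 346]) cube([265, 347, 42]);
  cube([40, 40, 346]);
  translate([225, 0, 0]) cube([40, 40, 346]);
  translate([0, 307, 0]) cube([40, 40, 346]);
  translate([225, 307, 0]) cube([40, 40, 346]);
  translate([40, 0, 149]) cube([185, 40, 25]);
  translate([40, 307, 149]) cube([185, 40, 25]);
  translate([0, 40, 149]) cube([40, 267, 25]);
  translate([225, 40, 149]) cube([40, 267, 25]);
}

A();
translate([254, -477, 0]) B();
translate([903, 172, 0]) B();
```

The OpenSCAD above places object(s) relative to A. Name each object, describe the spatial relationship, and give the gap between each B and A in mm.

A is a table. B is a stool. Two stools sit around the table at the −y, +x sides. The gap between each stool and the table is 130 mm.

Each stool's nearest face is 130 mm from the table's bounding box.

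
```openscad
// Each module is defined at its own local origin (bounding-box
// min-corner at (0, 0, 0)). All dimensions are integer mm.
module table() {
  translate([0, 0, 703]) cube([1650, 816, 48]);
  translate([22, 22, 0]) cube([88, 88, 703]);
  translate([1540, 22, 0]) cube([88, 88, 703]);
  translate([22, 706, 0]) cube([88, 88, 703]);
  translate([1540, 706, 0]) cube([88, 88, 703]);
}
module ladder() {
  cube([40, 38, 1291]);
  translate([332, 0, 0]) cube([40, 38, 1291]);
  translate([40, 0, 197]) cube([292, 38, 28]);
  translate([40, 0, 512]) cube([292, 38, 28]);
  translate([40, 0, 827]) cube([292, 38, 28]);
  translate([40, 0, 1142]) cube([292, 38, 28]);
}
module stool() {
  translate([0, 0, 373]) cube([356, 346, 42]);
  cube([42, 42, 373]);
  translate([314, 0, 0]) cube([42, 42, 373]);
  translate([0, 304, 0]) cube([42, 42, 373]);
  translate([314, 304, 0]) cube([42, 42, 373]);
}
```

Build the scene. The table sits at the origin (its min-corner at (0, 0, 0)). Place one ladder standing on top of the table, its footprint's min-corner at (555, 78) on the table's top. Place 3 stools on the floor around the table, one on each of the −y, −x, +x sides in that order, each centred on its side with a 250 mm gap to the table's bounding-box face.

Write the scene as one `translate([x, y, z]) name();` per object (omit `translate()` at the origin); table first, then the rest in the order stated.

table();
translate([555, 78, 751]) ladder();
translate([647, -596, 0]) stool();
translate([-606, 235, 0]) stool();
translate([1900, 235, 0]) stool();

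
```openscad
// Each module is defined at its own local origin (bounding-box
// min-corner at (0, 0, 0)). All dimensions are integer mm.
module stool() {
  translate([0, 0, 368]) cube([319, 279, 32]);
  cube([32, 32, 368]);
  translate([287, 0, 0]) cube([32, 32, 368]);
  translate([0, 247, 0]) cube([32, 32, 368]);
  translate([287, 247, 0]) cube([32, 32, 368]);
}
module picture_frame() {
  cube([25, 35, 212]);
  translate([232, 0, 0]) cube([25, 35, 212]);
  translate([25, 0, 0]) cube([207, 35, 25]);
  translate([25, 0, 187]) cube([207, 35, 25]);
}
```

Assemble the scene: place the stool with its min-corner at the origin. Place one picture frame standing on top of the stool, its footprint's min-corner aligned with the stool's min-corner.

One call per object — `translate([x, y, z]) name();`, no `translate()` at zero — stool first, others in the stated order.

stool();
translate([0, 0, 400]) picture_frame();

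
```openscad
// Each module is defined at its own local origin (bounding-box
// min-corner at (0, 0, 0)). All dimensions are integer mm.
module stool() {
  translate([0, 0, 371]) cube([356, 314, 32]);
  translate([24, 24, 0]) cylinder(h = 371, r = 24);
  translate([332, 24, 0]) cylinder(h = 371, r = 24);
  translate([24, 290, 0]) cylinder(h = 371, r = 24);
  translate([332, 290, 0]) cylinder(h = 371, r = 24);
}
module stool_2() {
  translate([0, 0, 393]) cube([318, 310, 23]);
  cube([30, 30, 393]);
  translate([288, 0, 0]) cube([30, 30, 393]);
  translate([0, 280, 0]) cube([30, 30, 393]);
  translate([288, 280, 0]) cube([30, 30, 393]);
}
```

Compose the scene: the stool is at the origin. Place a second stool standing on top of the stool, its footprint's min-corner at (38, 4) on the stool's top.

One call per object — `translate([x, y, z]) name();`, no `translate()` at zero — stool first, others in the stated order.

stool();
translate([38, 4, 403]) stool_2();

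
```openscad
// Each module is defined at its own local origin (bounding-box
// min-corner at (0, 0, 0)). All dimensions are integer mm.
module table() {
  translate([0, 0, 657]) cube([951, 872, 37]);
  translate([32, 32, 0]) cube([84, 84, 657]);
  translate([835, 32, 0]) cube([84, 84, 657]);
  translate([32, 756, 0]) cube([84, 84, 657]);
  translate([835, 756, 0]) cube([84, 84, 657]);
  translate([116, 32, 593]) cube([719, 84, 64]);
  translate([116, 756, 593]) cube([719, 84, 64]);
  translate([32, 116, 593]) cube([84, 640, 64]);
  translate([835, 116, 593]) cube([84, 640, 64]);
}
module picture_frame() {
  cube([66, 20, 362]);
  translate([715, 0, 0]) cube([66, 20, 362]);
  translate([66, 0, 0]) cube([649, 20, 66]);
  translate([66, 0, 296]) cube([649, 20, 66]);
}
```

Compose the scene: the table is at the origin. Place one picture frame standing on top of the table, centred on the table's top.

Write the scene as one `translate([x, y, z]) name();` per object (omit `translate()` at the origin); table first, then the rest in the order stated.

table();
translate([85, 426, 694]) picture_frame();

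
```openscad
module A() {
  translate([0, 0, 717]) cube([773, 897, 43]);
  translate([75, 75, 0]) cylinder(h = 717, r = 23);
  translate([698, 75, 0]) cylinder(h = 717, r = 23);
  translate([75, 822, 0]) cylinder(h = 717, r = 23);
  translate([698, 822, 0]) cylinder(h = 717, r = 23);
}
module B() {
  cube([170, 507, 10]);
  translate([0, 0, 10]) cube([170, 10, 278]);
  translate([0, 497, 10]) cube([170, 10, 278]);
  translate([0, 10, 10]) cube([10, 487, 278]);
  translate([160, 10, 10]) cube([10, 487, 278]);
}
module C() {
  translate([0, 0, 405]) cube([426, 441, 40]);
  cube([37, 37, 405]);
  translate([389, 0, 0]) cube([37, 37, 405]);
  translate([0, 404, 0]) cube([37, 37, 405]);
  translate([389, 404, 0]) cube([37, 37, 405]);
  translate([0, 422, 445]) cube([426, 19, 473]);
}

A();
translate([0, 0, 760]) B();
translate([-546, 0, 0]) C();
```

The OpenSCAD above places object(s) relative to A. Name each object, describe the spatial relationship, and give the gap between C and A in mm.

The chair's nearest face is 120 mm from the table's −x face.

A is a table. B is an open box. C is a chair. The open box is on top of the table. The chair is on the floor beside the table on its −x side. The gap between the chair and the table is 120 mm.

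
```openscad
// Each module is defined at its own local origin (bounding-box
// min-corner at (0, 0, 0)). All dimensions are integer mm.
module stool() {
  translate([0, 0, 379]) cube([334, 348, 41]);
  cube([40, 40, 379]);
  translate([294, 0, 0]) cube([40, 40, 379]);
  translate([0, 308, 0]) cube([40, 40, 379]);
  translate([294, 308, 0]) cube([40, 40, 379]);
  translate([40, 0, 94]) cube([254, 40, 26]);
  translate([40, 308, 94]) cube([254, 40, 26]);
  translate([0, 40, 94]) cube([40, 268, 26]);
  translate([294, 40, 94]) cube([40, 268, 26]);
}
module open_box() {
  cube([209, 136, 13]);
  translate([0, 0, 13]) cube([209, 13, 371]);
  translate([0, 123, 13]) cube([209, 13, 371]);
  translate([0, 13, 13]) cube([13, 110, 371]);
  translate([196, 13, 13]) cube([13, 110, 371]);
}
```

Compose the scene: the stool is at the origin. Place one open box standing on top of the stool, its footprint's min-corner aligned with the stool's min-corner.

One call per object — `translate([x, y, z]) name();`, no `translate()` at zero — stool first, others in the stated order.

stool();
translate([0, 0, 420]) open_box();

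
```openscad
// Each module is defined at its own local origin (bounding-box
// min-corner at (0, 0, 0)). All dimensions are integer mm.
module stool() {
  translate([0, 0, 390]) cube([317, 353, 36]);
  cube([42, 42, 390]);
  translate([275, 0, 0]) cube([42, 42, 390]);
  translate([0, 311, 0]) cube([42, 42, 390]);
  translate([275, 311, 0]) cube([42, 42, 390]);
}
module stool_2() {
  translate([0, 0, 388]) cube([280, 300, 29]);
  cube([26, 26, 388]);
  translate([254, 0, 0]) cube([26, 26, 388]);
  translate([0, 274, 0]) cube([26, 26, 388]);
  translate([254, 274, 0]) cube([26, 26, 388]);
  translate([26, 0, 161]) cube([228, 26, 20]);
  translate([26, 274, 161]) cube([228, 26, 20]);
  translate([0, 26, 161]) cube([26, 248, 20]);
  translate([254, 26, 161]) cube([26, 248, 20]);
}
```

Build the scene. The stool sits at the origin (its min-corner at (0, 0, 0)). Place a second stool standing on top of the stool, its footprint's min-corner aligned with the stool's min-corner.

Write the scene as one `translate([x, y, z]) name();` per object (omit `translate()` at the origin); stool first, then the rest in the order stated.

stool();
translate([0, 0, 426]) stool_2();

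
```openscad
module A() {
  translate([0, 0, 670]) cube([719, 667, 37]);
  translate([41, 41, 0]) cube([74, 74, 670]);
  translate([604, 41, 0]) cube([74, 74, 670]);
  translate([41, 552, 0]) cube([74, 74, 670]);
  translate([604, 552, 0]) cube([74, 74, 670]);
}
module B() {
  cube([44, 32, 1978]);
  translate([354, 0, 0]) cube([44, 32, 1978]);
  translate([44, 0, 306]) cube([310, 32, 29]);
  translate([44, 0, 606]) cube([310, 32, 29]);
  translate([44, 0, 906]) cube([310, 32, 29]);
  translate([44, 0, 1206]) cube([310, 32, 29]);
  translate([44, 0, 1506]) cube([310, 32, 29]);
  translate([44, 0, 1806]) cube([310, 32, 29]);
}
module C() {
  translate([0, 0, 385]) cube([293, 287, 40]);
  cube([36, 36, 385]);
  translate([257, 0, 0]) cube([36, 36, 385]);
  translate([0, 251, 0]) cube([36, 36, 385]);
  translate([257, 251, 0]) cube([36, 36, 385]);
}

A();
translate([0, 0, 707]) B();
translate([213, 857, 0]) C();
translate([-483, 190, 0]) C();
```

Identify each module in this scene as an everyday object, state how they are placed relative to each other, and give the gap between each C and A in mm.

Each stool's nearest face is 190 mm from the table's bounding box.

A is a table. B is a ladder. C is a stool. The ladder is on top of the table. Two stools sit around the table at the +y, −x sides. The gap between each stool and the table is 190 mm.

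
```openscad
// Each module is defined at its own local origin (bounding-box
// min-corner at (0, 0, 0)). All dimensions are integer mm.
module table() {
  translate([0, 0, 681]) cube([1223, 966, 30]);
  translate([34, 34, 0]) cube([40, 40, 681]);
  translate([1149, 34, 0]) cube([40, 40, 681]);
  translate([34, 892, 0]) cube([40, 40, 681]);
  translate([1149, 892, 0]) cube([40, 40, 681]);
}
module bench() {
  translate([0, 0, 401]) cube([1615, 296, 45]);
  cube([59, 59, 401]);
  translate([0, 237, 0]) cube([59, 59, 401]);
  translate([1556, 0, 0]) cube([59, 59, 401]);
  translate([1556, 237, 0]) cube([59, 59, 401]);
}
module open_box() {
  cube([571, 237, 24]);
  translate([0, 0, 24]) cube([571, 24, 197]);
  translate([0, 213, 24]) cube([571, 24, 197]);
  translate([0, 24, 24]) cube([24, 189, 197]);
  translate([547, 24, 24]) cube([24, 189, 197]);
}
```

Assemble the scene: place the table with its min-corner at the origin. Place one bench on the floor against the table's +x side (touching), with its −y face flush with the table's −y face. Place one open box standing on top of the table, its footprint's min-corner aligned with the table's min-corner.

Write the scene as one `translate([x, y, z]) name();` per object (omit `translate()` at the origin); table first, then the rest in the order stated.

table();
translate([1223, 0, 0]) bench();
translate([0, 0, 711]) open_box();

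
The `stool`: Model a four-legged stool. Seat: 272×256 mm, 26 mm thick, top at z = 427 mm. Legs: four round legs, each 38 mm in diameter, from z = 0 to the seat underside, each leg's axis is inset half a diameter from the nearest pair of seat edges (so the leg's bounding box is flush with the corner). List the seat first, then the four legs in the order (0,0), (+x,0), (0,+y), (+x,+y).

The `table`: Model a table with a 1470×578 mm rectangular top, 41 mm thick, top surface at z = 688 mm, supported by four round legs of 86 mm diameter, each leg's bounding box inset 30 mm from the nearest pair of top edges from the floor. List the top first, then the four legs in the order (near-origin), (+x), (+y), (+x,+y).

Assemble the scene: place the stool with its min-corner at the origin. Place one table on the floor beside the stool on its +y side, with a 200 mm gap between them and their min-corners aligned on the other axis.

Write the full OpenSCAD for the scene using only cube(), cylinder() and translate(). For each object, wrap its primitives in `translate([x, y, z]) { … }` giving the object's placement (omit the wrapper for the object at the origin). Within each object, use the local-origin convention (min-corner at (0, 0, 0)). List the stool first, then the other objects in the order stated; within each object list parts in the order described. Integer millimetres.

translate([0, 0, 401]) cube([272, 256, 26]);
translate([19, 19, 0]) cylinder(h = 401, r = 19);
translate([253, 19, 0]) cylinder(h = 401, r = 19);
translate([19, 237, 0]) cylinder(h = 401, r = 19);
translate([253, 237, 0]) cylinder(h = 401, r = 19);
translate([0, 456, 0]) {
  translate([0, 0, 647]) cube([1470, 578, 41]);
  translate([73, 73, 0]) cylinder(h = 647, r = 43);
  translate([1397, 73, 0]) cylinder(h = 647, r = 43);
  translate([73, 505, 0]) cylinder(h = 647, r = 43);
  translate([1397, 505, 0]) cylinder(h = 647, r = 43);
}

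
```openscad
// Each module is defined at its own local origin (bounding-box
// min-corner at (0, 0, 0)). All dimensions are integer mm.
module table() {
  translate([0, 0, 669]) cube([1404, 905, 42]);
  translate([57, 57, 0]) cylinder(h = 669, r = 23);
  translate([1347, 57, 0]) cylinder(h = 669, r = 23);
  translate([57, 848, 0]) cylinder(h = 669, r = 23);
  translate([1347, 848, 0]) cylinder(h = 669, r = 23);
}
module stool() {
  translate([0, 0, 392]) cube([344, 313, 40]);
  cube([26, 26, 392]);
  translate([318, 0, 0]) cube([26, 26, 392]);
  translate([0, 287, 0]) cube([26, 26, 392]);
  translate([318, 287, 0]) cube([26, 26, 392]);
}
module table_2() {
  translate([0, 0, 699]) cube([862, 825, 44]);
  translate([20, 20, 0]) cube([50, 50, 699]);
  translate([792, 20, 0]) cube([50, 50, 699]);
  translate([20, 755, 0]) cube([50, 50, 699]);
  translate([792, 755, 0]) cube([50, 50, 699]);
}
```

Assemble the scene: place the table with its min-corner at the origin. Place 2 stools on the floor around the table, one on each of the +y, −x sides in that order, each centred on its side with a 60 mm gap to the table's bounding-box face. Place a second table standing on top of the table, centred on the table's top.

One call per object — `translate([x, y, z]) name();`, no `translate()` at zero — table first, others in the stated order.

table();
translate([530, 965, 0]) stool();
translate([-404, 296, 0]) stool();
translate([271, 40, 711]) table_2();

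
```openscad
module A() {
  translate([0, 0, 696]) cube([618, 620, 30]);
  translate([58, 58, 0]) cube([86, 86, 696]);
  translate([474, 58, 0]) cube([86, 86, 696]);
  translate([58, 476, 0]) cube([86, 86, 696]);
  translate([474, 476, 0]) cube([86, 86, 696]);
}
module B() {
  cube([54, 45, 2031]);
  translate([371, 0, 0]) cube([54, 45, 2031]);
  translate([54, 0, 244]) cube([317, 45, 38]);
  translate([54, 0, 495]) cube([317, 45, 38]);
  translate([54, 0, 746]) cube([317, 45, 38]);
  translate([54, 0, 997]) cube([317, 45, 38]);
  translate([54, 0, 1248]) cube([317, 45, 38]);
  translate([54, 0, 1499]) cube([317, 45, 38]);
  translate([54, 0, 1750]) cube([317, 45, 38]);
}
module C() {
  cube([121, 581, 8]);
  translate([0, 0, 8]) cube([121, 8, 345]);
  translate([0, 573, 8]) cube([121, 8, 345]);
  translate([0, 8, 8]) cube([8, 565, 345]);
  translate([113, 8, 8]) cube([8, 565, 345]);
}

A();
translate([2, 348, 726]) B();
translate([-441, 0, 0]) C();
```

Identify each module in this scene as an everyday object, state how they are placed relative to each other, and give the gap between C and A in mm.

The open box's nearest face is 320 mm from the table's −x face.

A is a table. B is a ladder. C is an open box. The ladder is on top of the table. The open box is on the floor beside the table on its −x side. The gap between the open box and the table is 320 mm.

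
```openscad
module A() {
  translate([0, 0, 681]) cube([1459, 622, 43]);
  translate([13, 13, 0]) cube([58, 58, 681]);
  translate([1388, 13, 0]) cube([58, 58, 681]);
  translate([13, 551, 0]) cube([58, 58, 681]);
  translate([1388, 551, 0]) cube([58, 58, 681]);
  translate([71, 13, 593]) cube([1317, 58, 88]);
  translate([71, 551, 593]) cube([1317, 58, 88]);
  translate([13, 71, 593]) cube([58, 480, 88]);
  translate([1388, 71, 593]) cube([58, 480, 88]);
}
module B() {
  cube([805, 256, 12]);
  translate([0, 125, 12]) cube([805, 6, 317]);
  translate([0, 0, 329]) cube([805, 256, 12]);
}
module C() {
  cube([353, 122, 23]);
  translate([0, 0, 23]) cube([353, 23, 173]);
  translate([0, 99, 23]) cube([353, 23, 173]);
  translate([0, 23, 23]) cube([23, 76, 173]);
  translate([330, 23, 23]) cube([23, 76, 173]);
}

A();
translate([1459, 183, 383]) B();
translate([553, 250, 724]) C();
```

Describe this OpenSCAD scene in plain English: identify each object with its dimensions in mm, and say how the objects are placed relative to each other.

A is a table with a 1459×622 mm rectangular top, 43 mm thick, top surface at z = 724 mm, supported by four 58×58 mm square legs, each inset 13 mm from the nearest pair of top edges, running from the floor. Four apron rails, 58 mm thick and 88 mm tall, run between adjacent legs with their top edges flush with the underside of the top and their outer faces flush with the legs' outer faces.

B is an I-beam lying along x, 805 mm long. Overall section height 341 mm. Two flanges 256 mm wide (y) and 12 mm thick, one on the floor and one at the top; a web 6 mm thick runs between them, centred on the flange width.

C is an open-topped rectangular box: outside dimensions 353×122×196 mm, with a uniform wall and base thickness of 23 mm. The base is a full 353×122 slab on the floor; four walls sit on top of the base. The front and back walls (the −y and +y sides) span the full width; the two side walls fit between them.

The I-beam is beside the table with their tops flush at z = 724. The open box is on top of the table, centred.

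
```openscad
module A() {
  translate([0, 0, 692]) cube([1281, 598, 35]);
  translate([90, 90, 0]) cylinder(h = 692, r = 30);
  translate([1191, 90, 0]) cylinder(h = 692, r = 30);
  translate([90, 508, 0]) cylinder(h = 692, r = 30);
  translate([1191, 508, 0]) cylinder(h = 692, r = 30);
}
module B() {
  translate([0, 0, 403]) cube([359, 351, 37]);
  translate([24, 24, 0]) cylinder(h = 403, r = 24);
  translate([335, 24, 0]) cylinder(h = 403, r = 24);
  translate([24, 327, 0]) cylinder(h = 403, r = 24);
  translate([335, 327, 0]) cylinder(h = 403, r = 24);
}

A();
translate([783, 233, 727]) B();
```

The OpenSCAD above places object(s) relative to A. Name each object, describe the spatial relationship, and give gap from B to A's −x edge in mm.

A is a table. B is a stool. The stool is on top of the table. The gap from the stool to the table's −x edge is 783 mm.

The stool's min-x is at 783; the table's min-x is 0; gap = 783 mm.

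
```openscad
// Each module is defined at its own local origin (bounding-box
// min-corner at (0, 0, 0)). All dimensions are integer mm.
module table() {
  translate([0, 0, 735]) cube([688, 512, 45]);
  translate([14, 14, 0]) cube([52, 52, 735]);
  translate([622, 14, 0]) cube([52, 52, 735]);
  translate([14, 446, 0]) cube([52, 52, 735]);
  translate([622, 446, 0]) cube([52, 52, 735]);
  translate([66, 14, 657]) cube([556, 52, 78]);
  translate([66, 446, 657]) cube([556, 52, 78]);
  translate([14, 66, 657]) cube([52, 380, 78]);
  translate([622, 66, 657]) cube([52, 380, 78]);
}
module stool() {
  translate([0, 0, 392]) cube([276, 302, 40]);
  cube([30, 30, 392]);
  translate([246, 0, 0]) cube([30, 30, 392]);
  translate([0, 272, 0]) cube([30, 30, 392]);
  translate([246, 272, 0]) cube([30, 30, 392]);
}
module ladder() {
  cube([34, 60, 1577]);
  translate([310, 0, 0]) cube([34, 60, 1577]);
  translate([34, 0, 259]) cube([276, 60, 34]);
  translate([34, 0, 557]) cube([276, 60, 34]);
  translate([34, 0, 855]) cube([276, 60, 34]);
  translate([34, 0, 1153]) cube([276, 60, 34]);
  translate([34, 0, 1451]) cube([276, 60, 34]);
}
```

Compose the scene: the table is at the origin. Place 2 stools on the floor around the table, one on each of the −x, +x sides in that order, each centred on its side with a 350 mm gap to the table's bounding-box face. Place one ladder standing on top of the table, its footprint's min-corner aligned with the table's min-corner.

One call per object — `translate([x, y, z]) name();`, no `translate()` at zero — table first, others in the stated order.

table();
translate([-626, 105, 0]) stool();
translate([1038, 105, 0]) stool();
translate([0, 0, 780]) ladder();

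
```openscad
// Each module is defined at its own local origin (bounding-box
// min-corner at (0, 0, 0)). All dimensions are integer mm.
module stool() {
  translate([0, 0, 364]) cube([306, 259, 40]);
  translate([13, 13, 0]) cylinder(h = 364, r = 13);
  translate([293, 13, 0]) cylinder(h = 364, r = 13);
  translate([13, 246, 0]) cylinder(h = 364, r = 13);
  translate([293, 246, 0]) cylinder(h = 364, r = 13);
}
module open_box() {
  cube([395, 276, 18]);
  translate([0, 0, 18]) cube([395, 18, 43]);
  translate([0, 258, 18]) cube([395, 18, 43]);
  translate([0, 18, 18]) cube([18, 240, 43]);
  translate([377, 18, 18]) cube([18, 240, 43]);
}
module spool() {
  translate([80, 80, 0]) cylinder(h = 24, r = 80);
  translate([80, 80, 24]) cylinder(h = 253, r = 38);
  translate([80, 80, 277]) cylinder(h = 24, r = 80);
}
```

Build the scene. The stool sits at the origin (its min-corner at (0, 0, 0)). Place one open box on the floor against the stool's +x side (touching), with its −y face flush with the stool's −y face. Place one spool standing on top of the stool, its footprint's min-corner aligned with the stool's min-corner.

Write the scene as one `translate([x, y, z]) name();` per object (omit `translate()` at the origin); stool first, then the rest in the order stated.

stool();
translate([306, 0, 0]) open_box();
translate([0, 0, 404]) spool();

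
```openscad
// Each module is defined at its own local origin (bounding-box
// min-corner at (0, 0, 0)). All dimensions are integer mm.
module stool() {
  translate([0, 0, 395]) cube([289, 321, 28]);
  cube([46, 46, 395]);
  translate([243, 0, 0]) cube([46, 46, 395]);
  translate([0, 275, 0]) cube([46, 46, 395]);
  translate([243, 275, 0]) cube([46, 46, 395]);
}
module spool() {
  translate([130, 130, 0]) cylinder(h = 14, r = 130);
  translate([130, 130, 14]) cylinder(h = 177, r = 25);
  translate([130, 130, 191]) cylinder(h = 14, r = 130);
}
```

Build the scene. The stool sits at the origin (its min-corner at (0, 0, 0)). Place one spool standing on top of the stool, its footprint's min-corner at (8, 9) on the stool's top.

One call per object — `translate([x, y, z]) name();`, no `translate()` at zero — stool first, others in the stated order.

stool();
translate([8, 9, 423]) spool();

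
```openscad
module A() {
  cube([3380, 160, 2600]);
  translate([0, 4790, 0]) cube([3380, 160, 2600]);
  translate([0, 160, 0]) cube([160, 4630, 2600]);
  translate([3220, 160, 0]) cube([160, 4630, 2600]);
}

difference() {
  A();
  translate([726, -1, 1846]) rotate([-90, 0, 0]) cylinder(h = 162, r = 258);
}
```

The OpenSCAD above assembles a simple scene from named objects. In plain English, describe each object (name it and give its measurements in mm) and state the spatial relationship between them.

A is a box-shaped house frame (walls only): outside footprint 3380×4950 mm, wall height 2600 mm, wall thickness 160 mm. The two y-facing walls run the full x-width; the two x-facing walls fit between the inner faces of the y-facing walls.

The house frame has a circular hole of radius 258 mm through its front wall, centred at (x = 726, z = 1846).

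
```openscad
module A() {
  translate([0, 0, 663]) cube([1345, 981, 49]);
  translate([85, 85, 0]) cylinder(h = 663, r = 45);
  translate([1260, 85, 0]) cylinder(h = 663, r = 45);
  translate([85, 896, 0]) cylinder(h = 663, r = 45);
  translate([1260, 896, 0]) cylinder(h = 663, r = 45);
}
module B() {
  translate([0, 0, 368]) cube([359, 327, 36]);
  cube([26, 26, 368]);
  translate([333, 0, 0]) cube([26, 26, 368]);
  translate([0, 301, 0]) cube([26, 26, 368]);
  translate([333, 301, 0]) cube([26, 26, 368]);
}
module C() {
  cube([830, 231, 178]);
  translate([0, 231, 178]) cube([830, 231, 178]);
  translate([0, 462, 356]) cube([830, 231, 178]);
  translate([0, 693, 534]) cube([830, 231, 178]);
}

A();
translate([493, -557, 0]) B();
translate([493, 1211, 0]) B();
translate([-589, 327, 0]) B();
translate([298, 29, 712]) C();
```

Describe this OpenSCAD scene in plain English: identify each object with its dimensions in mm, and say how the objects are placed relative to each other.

A is a table with a 1345×981 mm rectangular top, 49 mm thick, top surface at z = 712 mm, supported by four round legs of 90 mm diameter, each leg's bounding box inset 40 mm from the nearest pair of top edges, running from the floor.

B is a four-legged stool. The seat is a 359×327×36 mm slab whose top surface is at z = 404 mm; four square legs, each 26×26 mm in cross-section, run from the floor (z = 0) to the underside of the seat, each flush with a corner of the seat.

C is a straight staircase of 4 solid steps. Each step is 830 mm wide (x), 231 mm deep (y, the going) and 178 mm tall (the rise). The first step rests on the floor; each subsequent step sits one going further in +y and one rise higher in +z, directly behind and above the previous step with no overlap.

Three stools sit around the table at the −y, +y, −x sides. The staircase is on top of the table.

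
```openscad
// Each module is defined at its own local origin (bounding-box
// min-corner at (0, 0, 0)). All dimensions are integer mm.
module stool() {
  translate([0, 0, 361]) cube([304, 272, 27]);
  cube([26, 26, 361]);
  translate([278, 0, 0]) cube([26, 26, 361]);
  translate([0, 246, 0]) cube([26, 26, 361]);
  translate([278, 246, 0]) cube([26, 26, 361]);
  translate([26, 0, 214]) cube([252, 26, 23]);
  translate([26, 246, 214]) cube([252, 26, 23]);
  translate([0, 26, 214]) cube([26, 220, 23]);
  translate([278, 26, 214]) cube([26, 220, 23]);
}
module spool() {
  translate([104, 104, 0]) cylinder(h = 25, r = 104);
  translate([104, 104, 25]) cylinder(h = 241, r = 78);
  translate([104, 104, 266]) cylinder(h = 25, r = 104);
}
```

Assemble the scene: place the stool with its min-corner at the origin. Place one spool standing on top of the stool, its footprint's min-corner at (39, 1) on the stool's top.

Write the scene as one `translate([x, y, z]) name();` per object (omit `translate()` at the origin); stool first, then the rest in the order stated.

stool();
translate([39, 1, 388]) spool();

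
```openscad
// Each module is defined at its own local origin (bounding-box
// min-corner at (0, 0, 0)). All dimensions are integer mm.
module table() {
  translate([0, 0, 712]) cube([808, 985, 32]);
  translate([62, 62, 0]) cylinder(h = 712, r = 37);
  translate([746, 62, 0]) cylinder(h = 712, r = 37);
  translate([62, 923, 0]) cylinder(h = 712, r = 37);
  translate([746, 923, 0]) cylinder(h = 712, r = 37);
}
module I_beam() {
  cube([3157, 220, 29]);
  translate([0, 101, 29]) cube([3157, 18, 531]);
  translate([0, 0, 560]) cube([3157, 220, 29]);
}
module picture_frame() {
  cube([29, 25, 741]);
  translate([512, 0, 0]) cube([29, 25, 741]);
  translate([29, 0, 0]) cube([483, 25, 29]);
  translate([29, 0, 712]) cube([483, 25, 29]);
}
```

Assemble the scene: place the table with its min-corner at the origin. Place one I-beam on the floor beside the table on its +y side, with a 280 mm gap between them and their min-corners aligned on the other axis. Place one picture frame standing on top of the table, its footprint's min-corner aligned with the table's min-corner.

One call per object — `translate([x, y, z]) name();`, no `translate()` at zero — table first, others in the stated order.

table();
translate([0, 1265, 0]) I_beam();
translate([0, 0, 744]) picture_frame();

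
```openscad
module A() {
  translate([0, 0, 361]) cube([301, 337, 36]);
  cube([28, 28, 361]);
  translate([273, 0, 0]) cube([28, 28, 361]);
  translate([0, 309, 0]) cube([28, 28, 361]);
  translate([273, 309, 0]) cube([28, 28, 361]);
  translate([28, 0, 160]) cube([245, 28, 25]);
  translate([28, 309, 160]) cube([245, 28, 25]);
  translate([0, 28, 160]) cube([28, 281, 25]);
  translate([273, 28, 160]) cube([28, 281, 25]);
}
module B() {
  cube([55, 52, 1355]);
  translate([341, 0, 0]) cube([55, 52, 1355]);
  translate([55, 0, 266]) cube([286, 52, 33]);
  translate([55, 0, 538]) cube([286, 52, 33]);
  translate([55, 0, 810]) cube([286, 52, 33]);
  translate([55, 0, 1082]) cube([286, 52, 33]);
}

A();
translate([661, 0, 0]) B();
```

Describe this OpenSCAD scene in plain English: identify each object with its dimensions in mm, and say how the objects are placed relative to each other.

A is a simple wooden stool: a rectangular seat 301 mm (x) by 337 mm (y), 36 mm thick, top face at z = 397 mm, on four square legs, each 28×28 mm in cross-section. The legs rest on z = 0, each flush with a corner of the seat. Four stretchers, 28 mm wide and 25 mm tall, connect adjacent legs with their undersides at z = 160 mm, each running between the inner faces of the legs it joins and aligned with the legs' outer faces on the other axis.

B is a wooden ladder with two side rails of 55×52 mm section and 1355 mm height, set 396 mm apart overall. Between them run 4 rectangular rungs (52 mm deep, 33 mm thick), front faces flush with the rails' −y face. The bottom of the first rung is 266 mm above the floor and each subsequent rung is 272 mm higher than the one below.

The ladder is on the floor beside the stool on its +x side.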